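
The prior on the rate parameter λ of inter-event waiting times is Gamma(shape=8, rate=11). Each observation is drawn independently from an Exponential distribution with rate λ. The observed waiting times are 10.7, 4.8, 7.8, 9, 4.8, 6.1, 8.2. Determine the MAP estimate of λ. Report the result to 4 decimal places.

λ̂_MAP = 0.2244

The Exponential(rate=λ) likelihood is ∝ λ^n e^(−λΣtᵢ). Here n = 7 and Σtᵢ = 10.7 + 4.8 + 7.8 + 9 + 4.8 + 6.1 + 8.2 = 51.4.
Posterior ∝ λ^7e^(−11λ) · λ^7e^(−51.4λ) = λ^14e^(−62.4λ), i.e. Gamma(15, 62.4).
Mode = (a−1)/b = 14/62.4 ≈ 0.2244.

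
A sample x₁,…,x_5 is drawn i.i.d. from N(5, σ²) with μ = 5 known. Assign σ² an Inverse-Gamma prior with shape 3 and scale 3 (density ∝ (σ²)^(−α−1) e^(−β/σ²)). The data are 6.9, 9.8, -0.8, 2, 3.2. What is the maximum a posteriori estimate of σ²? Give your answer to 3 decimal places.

σ̂²_MAP = 6.041

Sum of squared deviations about the known mean: SS = (6.9−5)² + (9.8−5)² + (-0.8−5)² + (2−5)² + (3.2−5)² = 72.53.
The Normal likelihood contributes (σ²)^(−n/2) exp(−SS/(2σ²)), so the posterior is Inverse-Gamma(α + n/2, β + SS/2) = Inverse-Gamma(5.5, 39.265).
The mode of Inverse-Gamma(a, b) is b/(a+1) = 39.265/6.5 ≈ 6.041.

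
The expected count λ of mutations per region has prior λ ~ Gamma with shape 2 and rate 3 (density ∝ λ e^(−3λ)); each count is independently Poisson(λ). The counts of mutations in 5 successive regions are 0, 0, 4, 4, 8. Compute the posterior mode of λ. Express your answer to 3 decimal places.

λ̂_MAP = 2.125

Σxᵢ = 0+0+4+4+8 = 16, with n = 5.
Posterior ∝ λe^(−3λ) · λ^16e^(−5λ) = λ^17e^(−8λ), i.e. Gamma(shape=18, rate=8).
The mode of a Gamma(a, b) with a ≥ 1 (shape–rate) is (a−1)/b = 17/8 ≈ 2.125.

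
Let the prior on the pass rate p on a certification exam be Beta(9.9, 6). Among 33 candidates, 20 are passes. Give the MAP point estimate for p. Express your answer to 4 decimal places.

p̂_MAP = 0.6162

Prior: Beta(9.9, 6).
Data: 20 successes in 33 trials. The binomial likelihood contributes p^20(1−p)^13, so the posterior is Beta(9.9+20, 6+13) = Beta(29.9, 19).
For Beta(a, b) with a, b > 1 the mode is (a−1)/(a+b−2) = 28.9/46.9 ≈ 0.6162.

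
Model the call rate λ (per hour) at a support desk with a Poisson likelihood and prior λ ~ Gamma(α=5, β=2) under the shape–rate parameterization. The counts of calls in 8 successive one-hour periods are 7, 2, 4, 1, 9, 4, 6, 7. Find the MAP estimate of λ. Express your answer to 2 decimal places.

Σxᵢ = 7+2+4+1+9+4+6+7 = 40, with n = 8.
Posterior ∝ λ^4e^(−2λ) · λ^40e^(−8λ) = λ^44e^(−10λ), i.e. Gamma(shape=45, rate=10).
The mode of a Gamma(a, b) with a ≥ 1 (shape–rate) is (a−1)/b = 44/10 ≈ 4.40.

λ̂_MAP = 4.40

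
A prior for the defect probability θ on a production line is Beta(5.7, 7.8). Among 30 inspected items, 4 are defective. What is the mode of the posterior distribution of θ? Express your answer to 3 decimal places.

Prior: Beta(5.7, 7.8).
Data: 4 successes in 30 trials. The binomial likelihood contributes θ^4(1−θ)^26, so the posterior is Beta(5.7+4, 7.8+26) = Beta(9.7, 33.8).
For Beta(a, b) with a, b > 1 the mode is (a−1)/(a+b−2) = 8.7/41.5 ≈ 0.210.

θ̂_MAP = 0.210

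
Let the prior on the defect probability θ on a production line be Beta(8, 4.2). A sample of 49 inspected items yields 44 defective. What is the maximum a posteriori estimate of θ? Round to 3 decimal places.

Prior: Beta(8, 4.2).
Data: 44 successes in 49 trials. The binomial likelihood contributes θ^44(1−θ)^5, so the posterior is Beta(8+44, 4.2+5) = Beta(52, 9.2).
For Beta(a, b) with a, b > 1 the mode is (a−1)/(a+b−2) = 51/59.2 ≈ 0.861.

θ̂_MAP = 0.861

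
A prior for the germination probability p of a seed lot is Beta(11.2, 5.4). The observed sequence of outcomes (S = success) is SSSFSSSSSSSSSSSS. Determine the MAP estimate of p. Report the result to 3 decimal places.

Prior: Beta(11.2, 5.4).
Data: 15 successes in 16 trials (from the sequence). The binomial likelihood contributes p^15(1−p)^1, so the posterior is Beta(11.2+15, 5.4+1) = Beta(26.2, 6.4).
For Beta(a, b) with a, b > 1 the mode is (a−1)/(a+b−2) = 25.2/30.6 ≈ 0.824.

p̂_MAP = 0.824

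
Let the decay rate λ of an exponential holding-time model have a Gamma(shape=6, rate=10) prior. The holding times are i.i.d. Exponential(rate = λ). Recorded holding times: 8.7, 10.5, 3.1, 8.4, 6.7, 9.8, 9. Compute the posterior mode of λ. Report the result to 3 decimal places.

The Exponential(rate=λ) likelihood is ∝ λ^n e^(−λΣtᵢ). Here n = 7 and Σtᵢ = 8.7 + 10.5 + 3.1 + 8.4 + 6.7 + 9.8 + 9 = 56.2.
Posterior ∝ λ^5e^(−10λ) · λ^7e^(−56.2λ) = λ^12e^(−66.2λ), i.e. Gamma(13, 66.2).
Mode = (a−1)/b = 12/66.2 ≈ 0.181.

λ̂_MAP = 0.181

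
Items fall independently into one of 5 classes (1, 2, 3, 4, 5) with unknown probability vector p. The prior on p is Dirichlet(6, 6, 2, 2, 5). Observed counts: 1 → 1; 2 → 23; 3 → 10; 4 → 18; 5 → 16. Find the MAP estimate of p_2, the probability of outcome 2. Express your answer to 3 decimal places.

The posterior is Dirichlet(αᵢ + nᵢ) = Dirichlet(7, 29, 12, 20, 21).
For a Dirichlet(a₁,…,a_K) with all aᵢ > 1, the mode has j-th component (aⱼ − 1)/(Σaᵢ − K).
Here Σaᵢ = 89 and K = 5, so p_2 = (29 − 1)/(89 − 5) = 28/84 ≈ 0.333.

MAP estimate: 0.333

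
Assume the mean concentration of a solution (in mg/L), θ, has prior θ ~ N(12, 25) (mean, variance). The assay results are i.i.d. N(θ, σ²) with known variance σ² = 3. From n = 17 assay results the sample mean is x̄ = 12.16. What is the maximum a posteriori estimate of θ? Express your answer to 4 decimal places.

n = 17, x̄ = 12.16.
For a Normal prior and Normal likelihood with known variance, the posterior is Normal; its mode equals its mean, the precision-weighted average.
Prior precision 1/σ₀² = 1/25 = 0.04; data precision n/σ² = 17/3.
θ̂ = (0.04·12 + (17/3)·12.16) / (0.04 + 17/3) = (5204/75)/(428/75) = 1301/107 ≈ 12.1589.

θ̂_MAP = 12.1589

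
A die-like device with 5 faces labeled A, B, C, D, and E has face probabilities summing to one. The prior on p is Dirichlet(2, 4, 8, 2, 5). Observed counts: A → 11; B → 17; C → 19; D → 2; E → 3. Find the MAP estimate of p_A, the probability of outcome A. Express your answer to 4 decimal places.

The posterior is Dirichlet(αᵢ + nᵢ) = Dirichlet(13, 21, 27, 4, 8).
For a Dirichlet(a₁,…,a_K) with all aᵢ > 1, the mode has j-th component (aⱼ − 1)/(Σaᵢ − K).
Here Σaᵢ = 73 and K = 5, so p_A = (13 − 1)/(73 − 5) = 12/68 ≈ 0.1765.

MAP estimate of p_A = 0.1765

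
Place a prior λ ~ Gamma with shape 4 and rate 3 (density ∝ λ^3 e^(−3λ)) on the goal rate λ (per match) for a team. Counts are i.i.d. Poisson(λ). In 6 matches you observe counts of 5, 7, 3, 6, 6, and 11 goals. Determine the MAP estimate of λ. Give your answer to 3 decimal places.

λ̂_MAP = 4.556

Σxᵢ = 5+7+3+6+6+11 = 38, with n = 6.
Posterior ∝ λ^3e^(−3λ) · λ^38e^(−6λ) = λ^41e^(−9λ), i.e. Gamma(shape=42, rate=9).
The mode of a Gamma(a, b) with a ≥ 1 (shape–rate) is (a−1)/b = 41/9 ≈ 4.556.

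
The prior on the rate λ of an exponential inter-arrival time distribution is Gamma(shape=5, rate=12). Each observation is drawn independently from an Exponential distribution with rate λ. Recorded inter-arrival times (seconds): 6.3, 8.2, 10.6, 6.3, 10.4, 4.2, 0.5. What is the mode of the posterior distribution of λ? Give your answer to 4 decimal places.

λ̂_MAP = 0.1880

The Exponential(rate=λ) likelihood is ∝ λ^n e^(−λΣtᵢ). Here n = 7 and Σtᵢ = 6.3 + 8.2 + 10.6 + 6.3 + 10.4 + 4.2 + 0.5 = 46.5.
Posterior ∝ λ^4e^(−12λ) · λ^7e^(−46.5λ) = λ^11e^(−58.5λ), i.e. Gamma(12, 58.5).
Mode = (a−1)/b = 11/58.5 ≈ 0.1880.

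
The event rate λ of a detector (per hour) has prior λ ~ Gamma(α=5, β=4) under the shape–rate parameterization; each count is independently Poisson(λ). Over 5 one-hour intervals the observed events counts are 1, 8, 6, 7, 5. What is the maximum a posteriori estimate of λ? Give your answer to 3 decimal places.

Σxᵢ = 1+8+6+7+5 = 27, with n = 5.
Posterior ∝ λ^4e^(−4λ) · λ^27e^(−5λ) = λ^31e^(−9λ), i.e. Gamma(shape=32, rate=9).
The mode of a Gamma(a, b) with a ≥ 1 (shape–rate) is (a−1)/b = 31/9 ≈ 3.444.

λ̂_MAP = 3.444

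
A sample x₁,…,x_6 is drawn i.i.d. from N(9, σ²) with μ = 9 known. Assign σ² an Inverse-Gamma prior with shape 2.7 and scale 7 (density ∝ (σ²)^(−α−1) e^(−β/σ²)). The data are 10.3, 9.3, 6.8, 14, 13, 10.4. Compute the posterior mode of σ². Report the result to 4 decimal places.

σ̂²_MAP = 4.7448

Sum of squared deviations about the known mean: SS = (10.3−9)² + (9.3−9)² + (6.8−9)² + (14−9)² + (13−9)² + (10.4−9)² = 49.58.
The Normal likelihood contributes (σ²)^(−n/2) exp(−SS/(2σ²)), so the posterior is Inverse-Gamma(α + n/2, β + SS/2) = Inverse-Gamma(5.7, 31.79).
The mode of Inverse-Gamma(a, b) is b/(a+1) = 31.79/6.7 ≈ 4.7448.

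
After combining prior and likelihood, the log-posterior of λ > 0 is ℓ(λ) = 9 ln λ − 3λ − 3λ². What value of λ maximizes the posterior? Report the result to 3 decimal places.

ℓ'(λ) = 9/λ − 3 − 6λ. Setting this to zero and multiplying by λ: 6λ² + 3λ − 9 = 0.
λ = (−3 + √(3² + 4·6·9)) / (2·6) = (−3 + √225) / 12 = (−3 + 15)/12 = 1.
ℓ''(λ) = −9/λ² − 6 < 0, confirming a maximum.

λ̂_MAP = 1.000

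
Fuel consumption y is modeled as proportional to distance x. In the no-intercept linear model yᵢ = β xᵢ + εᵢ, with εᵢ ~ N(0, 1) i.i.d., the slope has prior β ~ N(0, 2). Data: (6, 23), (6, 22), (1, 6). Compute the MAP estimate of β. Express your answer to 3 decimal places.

β̂_MAP = 3.755

log p(β | y) = −Σ(yᵢ − βxᵢ)²/(2·1) − β²/(2·2) + const.
Setting the derivative to zero: Σxᵢ(yᵢ − βxᵢ)/1 − β/2 = 0, so β = Σxᵢyᵢ / (Σxᵢ² + σ²/τ²).
Σxᵢyᵢ = 6·23 + 6·22 + 1·6 = 276; Σxᵢ² = 73; σ²/τ² = 0.5.
β̂_MAP = 276 / (73 + 0.5) = 276/73.5 ≈ 3.755.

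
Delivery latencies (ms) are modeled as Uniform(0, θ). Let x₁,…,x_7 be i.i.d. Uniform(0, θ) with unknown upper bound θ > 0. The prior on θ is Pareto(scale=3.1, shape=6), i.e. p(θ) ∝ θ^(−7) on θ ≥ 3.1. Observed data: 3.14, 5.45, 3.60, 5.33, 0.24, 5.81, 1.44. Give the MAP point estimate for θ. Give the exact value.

The Uniform(0, θ) likelihood is θ^(−n) for θ ≥ max(xᵢ), zero otherwise. Here max(xᵢ) = 5.81.
Posterior ∝ θ^(−7) · θ^(−7) = θ^(−14) on θ ≥ max(3.1, 5.81) = 5.81.
This density is strictly decreasing in θ, so the posterior mode lies at the lower boundary of the support.

θ̂_MAP = 5.81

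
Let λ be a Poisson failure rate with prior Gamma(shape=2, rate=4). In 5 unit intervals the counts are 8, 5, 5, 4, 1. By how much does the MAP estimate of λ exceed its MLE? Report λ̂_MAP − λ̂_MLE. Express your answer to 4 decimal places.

Σxᵢ = 23. Posterior is Gamma(25, 9); MAP = (25−1)/9 = 24/9 ≈ 2.66667.
MLE = x̄ = 23/5 ≈ 4.60000.
Difference = 24/9 − 23/5 = -29/15 ≈ -1.9333.

MAP − MLE = -1.9333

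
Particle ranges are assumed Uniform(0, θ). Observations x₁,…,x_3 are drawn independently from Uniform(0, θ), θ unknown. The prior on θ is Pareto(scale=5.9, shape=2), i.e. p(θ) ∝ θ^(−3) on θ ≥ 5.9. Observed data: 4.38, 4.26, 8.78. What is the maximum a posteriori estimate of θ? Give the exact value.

θ̂_MAP = 8.78

The Uniform(0, θ) likelihood is θ^(−n) for θ ≥ max(xᵢ), zero otherwise. Here max(xᵢ) = 8.78.
Posterior ∝ θ^(−3) · θ^(−3) = θ^(−6) on θ ≥ max(5.9, 8.78) = 8.78.
This density is strictly decreasing in θ, so the posterior mode lies at the lower boundary of the support.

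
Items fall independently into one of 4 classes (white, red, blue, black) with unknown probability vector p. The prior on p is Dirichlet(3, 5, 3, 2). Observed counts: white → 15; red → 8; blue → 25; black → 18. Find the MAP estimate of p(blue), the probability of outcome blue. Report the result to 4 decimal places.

MAP estimate of p(blue) = 0.3600

The posterior is Dirichlet(αᵢ + nᵢ) = Dirichlet(18, 13, 28, 20).
For a Dirichlet(a₁,…,a_K) with all aᵢ > 1, the mode has j-th component (aⱼ − 1)/(Σaᵢ − K).
Here Σaᵢ = 79 and K = 4, so p(blue) = (28 − 1)/(79 − 4) = 27/75 ≈ 0.3600.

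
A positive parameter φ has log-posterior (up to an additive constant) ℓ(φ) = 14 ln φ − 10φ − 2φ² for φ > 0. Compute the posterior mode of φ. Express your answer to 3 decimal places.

φ̂_MAP = 1.000

ℓ'(φ) = 14/φ − 10 − 4φ. Setting this to zero and multiplying by φ: 4φ² + 10φ − 14 = 0.
φ = (−10 + √(10² + 4·4·14)) / (2·4) = (−10 + √324) / 8 = (−10 + 18)/8 = 1.
ℓ''(φ) = −14/φ² − 4 < 0, confirming a maximum.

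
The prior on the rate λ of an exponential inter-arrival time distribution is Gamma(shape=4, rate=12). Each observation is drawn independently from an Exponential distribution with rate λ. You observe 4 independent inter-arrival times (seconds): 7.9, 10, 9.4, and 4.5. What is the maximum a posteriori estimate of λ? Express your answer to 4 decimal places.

λ̂_MAP = 0.1598

The Exponential(rate=λ) likelihood is ∝ λ^n e^(−λΣtᵢ). Here n = 4 and Σtᵢ = 7.9 + 10 + 9.4 + 4.5 = 31.8.
Posterior ∝ λ^3e^(−12λ) · λ^4e^(−31.8λ) = λ^7e^(−43.8λ), i.e. Gamma(8, 43.8).
Mode = (a−1)/b = 7/43.8 ≈ 0.1598.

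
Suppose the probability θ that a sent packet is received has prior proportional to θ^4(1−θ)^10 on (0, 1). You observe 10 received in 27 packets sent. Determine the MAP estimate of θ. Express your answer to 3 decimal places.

The prior density ∝ θ^4(1−θ)^10 is the kernel of Beta(5, 11).
Data: 10 successes in 27 trials. The binomial likelihood contributes θ^10(1−θ)^17, so the posterior is Beta(5+10, 11+17) = Beta(15, 28).
For Beta(a, b) with a, b > 1 the mode is (a−1)/(a+b−2) = 14/41 ≈ 0.341.

θ̂_MAP = 0.341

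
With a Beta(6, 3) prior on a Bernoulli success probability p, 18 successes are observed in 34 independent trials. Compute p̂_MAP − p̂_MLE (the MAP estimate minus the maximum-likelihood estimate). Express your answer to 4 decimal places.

MAP − MLE = 0.0316

Posterior is Beta(24, 19); MAP = (24−1)/(43−2) = 23/41 ≈ 0.56098.
MLE ignores the prior: p̂_MLE = k/n = 18/34 ≈ 0.52941.
Difference = 23/41 − 18/34 = 22/697 ≈ 0.0316.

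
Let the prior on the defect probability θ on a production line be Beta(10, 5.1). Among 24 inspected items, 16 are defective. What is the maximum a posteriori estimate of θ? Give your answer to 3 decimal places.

θ̂_MAP = 0.674

Prior: Beta(10, 5.1).
Data: 16 successes in 24 trials. The binomial likelihood contributes θ^16(1−θ)^8, so the posterior is Beta(10+16, 5.1+8) = Beta(26, 13.1).
For Beta(a, b) with a, b > 1 the mode is (a−1)/(a+b−2) = 25/37.1 ≈ 0.674.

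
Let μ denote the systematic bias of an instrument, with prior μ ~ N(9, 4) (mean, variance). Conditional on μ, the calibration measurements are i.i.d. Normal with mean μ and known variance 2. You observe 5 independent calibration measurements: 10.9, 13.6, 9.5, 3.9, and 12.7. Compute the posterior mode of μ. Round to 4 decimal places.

n = 5; x̄ = (10.9 + 13.6 + 9.5 + 3.9 + 12.7)/5 = 50.6/5 = 10.12.
For a Normal prior and Normal likelihood with known variance, the posterior is Normal; its mode equals its mean, the precision-weighted average.
Prior precision 1/σ₀² = 1/4 = 0.25; data precision n/σ² = 5/2 = 2.5.
μ̂ = (0.25·9 + 2.5·10.12) / (0.25 + 2.5) = 27.55/2.75 = 551/55 ≈ 10.0182.

μ̂_MAP = 10.0182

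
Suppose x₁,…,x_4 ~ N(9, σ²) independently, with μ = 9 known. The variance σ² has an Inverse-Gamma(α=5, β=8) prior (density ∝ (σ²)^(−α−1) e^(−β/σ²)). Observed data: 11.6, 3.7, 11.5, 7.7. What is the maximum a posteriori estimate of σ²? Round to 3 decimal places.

Sum of squared deviations about the known mean: SS = (11.6−9)² + (3.7−9)² + (11.5−9)² + (7.7−9)² = 42.79.
The Normal likelihood contributes (σ²)^(−n/2) exp(−SS/(2σ²)), so the posterior is Inverse-Gamma(α + n/2, β + SS/2) = Inverse-Gamma(7, 29.395).
The mode of Inverse-Gamma(a, b) is b/(a+1) = 29.395/8 ≈ 3.674.

σ̂²_MAP = 3.674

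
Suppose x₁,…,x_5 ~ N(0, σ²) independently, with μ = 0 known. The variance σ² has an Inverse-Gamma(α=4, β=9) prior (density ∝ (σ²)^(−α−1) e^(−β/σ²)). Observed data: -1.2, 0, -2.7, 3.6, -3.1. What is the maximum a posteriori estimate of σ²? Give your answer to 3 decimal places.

σ̂²_MAP = 3.287

Sum of squared deviations about the known mean: SS = (-1.2−0)² + (0−0)² + (-2.7−0)² + (3.6−0)² + (-3.1−0)² = 31.3.
The Normal likelihood contributes (σ²)^(−n/2) exp(−SS/(2σ²)), so the posterior is Inverse-Gamma(α + n/2, β + SS/2) = Inverse-Gamma(6.5, 24.65).
The mode of Inverse-Gamma(a, b) is b/(a+1) = 24.65/7.5 ≈ 3.287.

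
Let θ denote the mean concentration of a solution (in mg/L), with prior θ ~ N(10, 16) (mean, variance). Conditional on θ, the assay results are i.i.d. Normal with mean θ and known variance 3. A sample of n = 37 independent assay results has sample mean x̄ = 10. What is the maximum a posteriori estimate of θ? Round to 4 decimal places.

θ̂_MAP = 10.0000

n = 37, x̄ = 10.
For a Normal prior and Normal likelihood with known variance, the posterior is Normal; its mode equals its mean, the precision-weighted average.
Prior precision 1/σ₀² = 1/16 = 0.0625; data precision n/σ² = 37/3.
θ̂ = (0.0625·10 + (37/3)·10) / (0.0625 + 37/3) = (2975/24)/(595/48) = 10.0000.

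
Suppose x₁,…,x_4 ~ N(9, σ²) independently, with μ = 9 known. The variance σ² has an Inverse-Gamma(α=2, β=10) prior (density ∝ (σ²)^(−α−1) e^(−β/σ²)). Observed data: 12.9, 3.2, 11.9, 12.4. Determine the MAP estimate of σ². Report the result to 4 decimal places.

Sum of squared deviations about the known mean: SS = (12.9−9)² + (3.2−9)² + (11.9−9)² + (12.4−9)² = 68.82.
The Normal likelihood contributes (σ²)^(−n/2) exp(−SS/(2σ²)), so the posterior is Inverse-Gamma(α + n/2, β + SS/2) = Inverse-Gamma(4, 44.41).
The mode of Inverse-Gamma(a, b) is b/(a+1) = 44.41/5 ≈ 8.8820.

σ̂²_MAP = 8.8820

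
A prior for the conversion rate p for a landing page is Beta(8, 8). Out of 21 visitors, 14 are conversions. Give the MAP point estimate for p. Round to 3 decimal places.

p̂_MAP = 0.600

Prior: Beta(8, 8).
Data: 14 successes in 21 trials. The binomial likelihood contributes p^14(1−p)^7, so the posterior is Beta(8+14, 8+7) = Beta(22, 15).
For Beta(a, b) with a, b > 1 the mode is (a−1)/(a+b−2) = 21/35 ≈ 0.600.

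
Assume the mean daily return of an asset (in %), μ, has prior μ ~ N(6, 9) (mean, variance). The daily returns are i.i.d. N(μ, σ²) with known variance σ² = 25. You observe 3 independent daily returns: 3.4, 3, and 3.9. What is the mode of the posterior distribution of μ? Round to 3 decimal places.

n = 3; x̄ = (3.4 + 3 + 3.9)/3 = 10.3/3 = 103/30 ≈ 3.4333.
For a Normal prior and Normal likelihood with known variance, the posterior is Normal; its mode equals its mean, the precision-weighted average.
Prior precision 1/σ₀² = 1/9; data precision n/σ² = 3/25 = 0.12.
μ̂ = ((1/9)·6 + 0.12·(103/30)) / (1/9 + 0.12) = (809/750)/(52/225) = 2427/520 ≈ 4.667.

μ̂_MAP = 4.667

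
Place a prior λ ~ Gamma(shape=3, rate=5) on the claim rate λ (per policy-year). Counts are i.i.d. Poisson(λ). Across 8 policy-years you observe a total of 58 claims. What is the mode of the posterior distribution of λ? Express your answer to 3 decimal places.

λ̂_MAP = 4.615

Σxᵢ = 58, n = 8.
Posterior ∝ λ^2e^(−5λ) · λ^58e^(−8λ) = λ^60e^(−13λ), i.e. Gamma(shape=61, rate=13).
The mode of a Gamma(a, b) with a ≥ 1 (shape–rate) is (a−1)/b = 60/13 ≈ 4.615.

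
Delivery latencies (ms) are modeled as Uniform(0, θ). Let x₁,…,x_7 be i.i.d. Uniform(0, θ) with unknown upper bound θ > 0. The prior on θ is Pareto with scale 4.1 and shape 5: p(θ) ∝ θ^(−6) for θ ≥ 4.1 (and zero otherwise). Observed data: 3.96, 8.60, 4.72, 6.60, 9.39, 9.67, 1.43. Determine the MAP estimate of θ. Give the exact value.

The Uniform(0, θ) likelihood is θ^(−n) for θ ≥ max(xᵢ), zero otherwise. Here max(xᵢ) = 9.67.
Posterior ∝ θ^(−6) · θ^(−7) = θ^(−13) on θ ≥ max(4.1, 9.67) = 9.67.
This density is strictly decreasing in θ, so the posterior mode lies at the lower boundary of the support.

θ̂_MAP = 9.67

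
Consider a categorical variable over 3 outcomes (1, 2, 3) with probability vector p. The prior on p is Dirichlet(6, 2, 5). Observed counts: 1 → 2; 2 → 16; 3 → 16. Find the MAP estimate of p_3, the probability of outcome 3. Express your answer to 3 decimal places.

MAP estimate: 0.455

The posterior is Dirichlet(αᵢ + nᵢ) = Dirichlet(8, 18, 21).
For a Dirichlet(a₁,…,a_K) with all aᵢ > 1, the mode has j-th component (aⱼ − 1)/(Σaᵢ − K).
Here Σaᵢ = 47 and K = 3, so p_3 = (21 − 1)/(47 − 3) = 20/44 ≈ 0.455.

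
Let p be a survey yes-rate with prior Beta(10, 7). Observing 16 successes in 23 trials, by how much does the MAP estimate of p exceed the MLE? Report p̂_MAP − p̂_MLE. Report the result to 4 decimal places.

MAP − MLE = -0.0378

Posterior is Beta(26, 14); MAP = (26−1)/(40−2) = 25/38 ≈ 0.65789.
MLE ignores the prior: p̂_MLE = k/n = 16/23 ≈ 0.69565.
Difference = 25/38 − 16/23 = -33/874 ≈ -0.0378.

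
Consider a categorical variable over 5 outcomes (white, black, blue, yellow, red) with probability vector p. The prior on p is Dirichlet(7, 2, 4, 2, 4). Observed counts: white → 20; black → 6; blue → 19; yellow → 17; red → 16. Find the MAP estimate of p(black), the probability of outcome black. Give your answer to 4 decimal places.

MAP estimate of p(black) = 0.0761

The posterior is Dirichlet(αᵢ + nᵢ) = Dirichlet(27, 8, 23, 19, 20).
For a Dirichlet(a₁,…,a_K) with all aᵢ > 1, the mode has j-th component (aⱼ − 1)/(Σaᵢ − K).
Here Σaᵢ = 97 and K = 5, so p(black) = (8 − 1)/(97 − 5) = 7/92 ≈ 0.0761.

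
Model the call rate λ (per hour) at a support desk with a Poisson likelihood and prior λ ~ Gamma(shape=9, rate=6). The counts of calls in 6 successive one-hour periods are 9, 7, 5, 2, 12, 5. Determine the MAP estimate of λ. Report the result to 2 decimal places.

λ̂_MAP = 4.00

Σxᵢ = 9+7+5+2+12+5 = 40, with n = 6.
Posterior ∝ λ^8e^(−6λ) · λ^40e^(−6λ) = λ^48e^(−12λ), i.e. Gamma(shape=49, rate=12).
The mode of a Gamma(a, b) with a ≥ 1 (shape–rate) is (a−1)/b = 48/12 ≈ 4.00.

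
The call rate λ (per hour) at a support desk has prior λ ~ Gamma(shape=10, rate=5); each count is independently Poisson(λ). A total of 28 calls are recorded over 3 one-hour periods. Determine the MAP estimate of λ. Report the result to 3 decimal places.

λ̂_MAP = 4.625

Σxᵢ = 28, n = 3.
Posterior ∝ λ^9e^(−5λ) · λ^28e^(−3λ) = λ^37e^(−8λ), i.e. Gamma(shape=38, rate=8).
The mode of a Gamma(a, b) with a ≥ 1 (shape–rate) is (a−1)/b = 37/8 ≈ 4.625.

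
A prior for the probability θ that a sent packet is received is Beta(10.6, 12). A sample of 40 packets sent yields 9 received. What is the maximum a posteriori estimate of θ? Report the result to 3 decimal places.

θ̂_MAP = 0.307

Prior: Beta(10.6, 12).
Data: 9 successes in 40 trials. The binomial likelihood contributes θ^9(1−θ)^31, so the posterior is Beta(10.6+9, 12+31) = Beta(19.6, 43).
For Beta(a, b) with a, b > 1 the mode is (a−1)/(a+b−2) = 18.6/60.6 ≈ 0.307.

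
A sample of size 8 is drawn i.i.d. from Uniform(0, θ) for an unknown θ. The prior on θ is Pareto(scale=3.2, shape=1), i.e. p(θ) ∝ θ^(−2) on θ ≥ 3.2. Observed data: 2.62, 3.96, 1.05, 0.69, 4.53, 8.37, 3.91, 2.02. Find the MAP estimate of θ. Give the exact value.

The Uniform(0, θ) likelihood is θ^(−n) for θ ≥ max(xᵢ), zero otherwise. Here max(xᵢ) = 8.37.
Posterior ∝ θ^(−2) · θ^(−8) = θ^(−10) on θ ≥ max(3.2, 8.37) = 8.37.
This density is strictly decreasing in θ, so the posterior mode lies at the lower boundary of the support.

θ̂_MAP = 8.37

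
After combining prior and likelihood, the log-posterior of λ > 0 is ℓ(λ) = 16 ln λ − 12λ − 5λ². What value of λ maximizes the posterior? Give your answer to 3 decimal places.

λ̂_MAP = 0.800

ℓ'(λ) = 16/λ − 12 − 10λ. Setting this to zero and multiplying by λ: 10λ² + 12λ − 16 = 0.
λ = (−12 + √(12² + 4·10·16)) / (2·10) = (−12 + √784) / 20 = (−12 + 28)/20 = 4/5.
ℓ''(λ) = −16/λ² − 10 < 0, confirming a maximum.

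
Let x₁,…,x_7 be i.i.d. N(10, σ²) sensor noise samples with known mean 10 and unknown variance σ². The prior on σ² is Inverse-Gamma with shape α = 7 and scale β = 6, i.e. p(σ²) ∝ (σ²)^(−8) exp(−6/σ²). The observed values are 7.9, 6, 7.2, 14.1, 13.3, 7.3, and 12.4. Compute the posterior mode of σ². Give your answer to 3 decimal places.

σ̂²_MAP = 3.522

Sum of squared deviations about the known mean: SS = (7.9−10)² + (6−10)² + (7.2−10)² + (14.1−10)² + (13.3−10)² + (7.3−10)² + (12.4−10)² = 69.
The Normal likelihood contributes (σ²)^(−n/2) exp(−SS/(2σ²)), so the posterior is Inverse-Gamma(α + n/2, β + SS/2) = Inverse-Gamma(10.5, 40.5).
The mode of Inverse-Gamma(a, b) is b/(a+1) = 40.5/11.5 ≈ 3.522.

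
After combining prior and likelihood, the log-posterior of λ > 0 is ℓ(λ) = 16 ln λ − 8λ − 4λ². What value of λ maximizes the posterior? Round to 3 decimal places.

λ̂_MAP = 1.000

ℓ'(λ) = 16/λ − 8 − 8λ. Setting this to zero and multiplying by λ: 8λ² + 8λ − 16 = 0.
λ = (−8 + √(8² + 4·8·16)) / (2·8) = (−8 + √576) / 16 = (−8 + 24)/16 = 1.
ℓ''(λ) = −16/λ² − 8 < 0, confirming a maximum.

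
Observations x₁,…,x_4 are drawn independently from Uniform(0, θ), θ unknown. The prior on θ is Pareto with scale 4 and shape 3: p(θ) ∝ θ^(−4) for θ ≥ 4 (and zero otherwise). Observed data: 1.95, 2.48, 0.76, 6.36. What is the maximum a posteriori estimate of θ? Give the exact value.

θ̂_MAP = 6.36

The Uniform(0, θ) likelihood is θ^(−n) for θ ≥ max(xᵢ), zero otherwise. Here max(xᵢ) = 6.36.
Posterior ∝ θ^(−4) · θ^(−4) = θ^(−8) on θ ≥ max(4, 6.36) = 6.36.
This density is strictly decreasing in θ, so the posterior mode lies at the lower boundary of the support.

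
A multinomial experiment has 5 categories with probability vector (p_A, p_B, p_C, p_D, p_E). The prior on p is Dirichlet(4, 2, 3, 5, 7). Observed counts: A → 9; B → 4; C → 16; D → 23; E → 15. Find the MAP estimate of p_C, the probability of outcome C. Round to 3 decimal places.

MAP estimate of p_C = 0.217

The posterior is Dirichlet(αᵢ + nᵢ) = Dirichlet(13, 6, 19, 28, 22).
For a Dirichlet(a₁,…,a_K) with all aᵢ > 1, the mode has j-th component (aⱼ − 1)/(Σaᵢ − K).
Here Σaᵢ = 88 and K = 5, so p_C = (19 − 1)/(88 − 5) = 18/83 ≈ 0.217.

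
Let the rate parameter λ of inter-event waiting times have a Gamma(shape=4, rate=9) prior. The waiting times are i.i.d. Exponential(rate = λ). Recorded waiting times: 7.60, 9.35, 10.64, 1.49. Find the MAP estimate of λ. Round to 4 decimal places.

The Exponential(rate=λ) likelihood is ∝ λ^n e^(−λΣtᵢ). Here n = 4 and Σtᵢ = 7.60 + 9.35 + 10.64 + 1.49 = 29.08.
Posterior ∝ λ^3e^(−9λ) · λ^4e^(−29.08λ) = λ^7e^(−38.08λ), i.e. Gamma(8, 38.08).
Mode = (a−1)/b = 7/38.08 ≈ 0.1838.

λ̂_MAP = 0.1838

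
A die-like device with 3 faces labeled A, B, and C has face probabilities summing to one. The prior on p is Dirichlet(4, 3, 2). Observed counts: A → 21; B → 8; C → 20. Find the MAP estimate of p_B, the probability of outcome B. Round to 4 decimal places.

MAP estimate of p_B = 0.1818

The posterior is Dirichlet(αᵢ + nᵢ) = Dirichlet(25, 11, 22).
For a Dirichlet(a₁,…,a_K) with all aᵢ > 1, the mode has j-th component (aⱼ − 1)/(Σaᵢ − K).
Here Σaᵢ = 58 and K = 3, so p_B = (11 − 1)/(58 − 3) = 10/55 ≈ 0.1818.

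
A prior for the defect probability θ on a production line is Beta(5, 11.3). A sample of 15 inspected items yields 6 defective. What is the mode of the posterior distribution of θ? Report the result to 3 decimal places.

θ̂_MAP = 0.341

Prior: Beta(5, 11.3).
Data: 6 successes in 15 trials. The binomial likelihood contributes θ^6(1−θ)^9, so the posterior is Beta(5+6, 11.3+9) = Beta(11, 20.3).
For Beta(a, b) with a, b > 1 the mode is (a−1)/(a+b−2) = 10/29.3 ≈ 0.341.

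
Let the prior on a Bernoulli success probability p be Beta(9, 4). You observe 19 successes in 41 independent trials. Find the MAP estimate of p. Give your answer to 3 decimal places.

p̂_MAP = 0.519

Prior: Beta(9, 4).
Data: 19 successes in 41 trials. The binomial likelihood contributes p^19(1−p)^22, so the posterior is Beta(9+19, 4+22) = Beta(28, 26).
For Beta(a, b) with a, b > 1 the mode is (a−1)/(a+b−2) = 27/52 ≈ 0.519.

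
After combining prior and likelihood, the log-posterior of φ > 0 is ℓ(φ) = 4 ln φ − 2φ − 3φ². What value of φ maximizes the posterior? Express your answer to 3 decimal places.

φ̂_MAP = 0.667

ℓ'(φ) = 4/φ − 2 − 6φ. Setting this to zero and multiplying by φ: 6φ² + 2φ − 4 = 0.
φ = (−2 + √(2² + 4·6·4)) / (2·6) = (−2 + √100) / 12 = (−2 + 10)/12 = 2/3.
ℓ''(φ) = −4/φ² − 6 < 0, confirming a maximum.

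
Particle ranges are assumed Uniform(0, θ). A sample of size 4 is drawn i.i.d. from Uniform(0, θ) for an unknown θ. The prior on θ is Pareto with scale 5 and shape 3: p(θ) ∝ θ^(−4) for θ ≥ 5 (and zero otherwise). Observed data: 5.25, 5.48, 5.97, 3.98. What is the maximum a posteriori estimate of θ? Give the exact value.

The Uniform(0, θ) likelihood is θ^(−n) for θ ≥ max(xᵢ), zero otherwise. Here max(xᵢ) = 5.97.
Posterior ∝ θ^(−4) · θ^(−4) = θ^(−8) on θ ≥ max(5, 5.97) = 5.97.
This density is strictly decreasing in θ, so the posterior mode lies at the lower boundary of the support.

θ̂_MAP = 5.97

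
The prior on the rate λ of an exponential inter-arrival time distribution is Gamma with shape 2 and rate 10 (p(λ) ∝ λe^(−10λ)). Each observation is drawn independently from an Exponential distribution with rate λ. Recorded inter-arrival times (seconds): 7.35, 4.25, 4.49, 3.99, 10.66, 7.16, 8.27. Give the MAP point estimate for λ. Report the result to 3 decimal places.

λ̂_MAP = 0.142

The Exponential(rate=λ) likelihood is ∝ λ^n e^(−λΣtᵢ). Here n = 7 and Σtᵢ = 7.35 + 4.25 + 4.49 + 3.99 + 10.66 + 7.16 + 8.27 = 46.17.
Posterior ∝ λe^(−10λ) · λ^7e^(−46.17λ) = λ^8e^(−56.17λ), i.e. Gamma(9, 56.17).
Mode = (a−1)/b = 8/56.17 ≈ 0.142.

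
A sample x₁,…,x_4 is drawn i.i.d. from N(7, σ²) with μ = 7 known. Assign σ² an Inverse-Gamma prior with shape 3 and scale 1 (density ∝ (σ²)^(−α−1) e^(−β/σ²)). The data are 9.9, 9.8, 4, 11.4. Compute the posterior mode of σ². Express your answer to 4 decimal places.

σ̂²_MAP = 3.8842

Sum of squared deviations about the known mean: SS = (9.9−7)² + (9.8−7)² + (4−7)² + (11.4−7)² = 44.61.
The Normal likelihood contributes (σ²)^(−n/2) exp(−SS/(2σ²)), so the posterior is Inverse-Gamma(α + n/2, β + SS/2) = Inverse-Gamma(5, 23.305).
The mode of Inverse-Gamma(a, b) is b/(a+1) = 23.305/6 ≈ 3.8842.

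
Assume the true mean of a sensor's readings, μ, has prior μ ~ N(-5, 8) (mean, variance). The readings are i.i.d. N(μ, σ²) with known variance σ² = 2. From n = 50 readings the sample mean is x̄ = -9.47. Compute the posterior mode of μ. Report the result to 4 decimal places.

μ̂_MAP = -9.4478

n = 50, x̄ = -9.47.
For a Normal prior and Normal likelihood with known variance, the posterior is Normal; its mode equals its mean, the precision-weighted average.
Prior precision 1/σ₀² = 1/8 = 0.125; data precision n/σ² = 50/2 = 25.
μ̂ = (0.125·(-5) + 25·(-9.47)) / (0.125 + 25) = (-237.375)/25.125 = -633/67 ≈ -9.4478.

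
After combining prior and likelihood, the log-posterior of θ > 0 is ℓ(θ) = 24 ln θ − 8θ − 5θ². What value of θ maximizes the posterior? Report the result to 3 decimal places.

ℓ'(θ) = 24/θ − 8 − 10θ. Setting this to zero and multiplying by θ: 10θ² + 8θ − 24 = 0.
θ = (−8 + √(8² + 4·10·24)) / (2·10) = (−8 + √1024) / 20 = (−8 + 32)/20 = 6/5.
ℓ''(θ) = −24/θ² − 10 < 0, confirming a maximum.

θ̂_MAP = 1.200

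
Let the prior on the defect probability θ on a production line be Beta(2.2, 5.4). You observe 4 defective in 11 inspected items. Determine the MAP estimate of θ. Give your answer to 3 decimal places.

θ̂_MAP = 0.313

Prior: Beta(2.2, 5.4).
Data: 4 successes in 11 trials. The binomial likelihood contributes θ^4(1−θ)^7, so the posterior is Beta(2.2+4, 5.4+7) = Beta(6.2, 12.4).
For Beta(a, b) with a, b > 1 the mode is (a−1)/(a+b−2) = 5.2/16.6 ≈ 0.313.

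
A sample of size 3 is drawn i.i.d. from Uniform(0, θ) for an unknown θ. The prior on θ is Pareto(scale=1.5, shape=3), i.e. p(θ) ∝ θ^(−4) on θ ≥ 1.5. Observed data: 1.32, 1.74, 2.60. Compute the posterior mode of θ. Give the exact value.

θ̂_MAP = 2.60

The Uniform(0, θ) likelihood is θ^(−n) for θ ≥ max(xᵢ), zero otherwise. Here max(xᵢ) = 2.60.
Posterior ∝ θ^(−4) · θ^(−3) = θ^(−7) on θ ≥ max(1.5, 2.60) = 2.60.
This density is strictly decreasing in θ, so the posterior mode lies at the lower boundary of the support.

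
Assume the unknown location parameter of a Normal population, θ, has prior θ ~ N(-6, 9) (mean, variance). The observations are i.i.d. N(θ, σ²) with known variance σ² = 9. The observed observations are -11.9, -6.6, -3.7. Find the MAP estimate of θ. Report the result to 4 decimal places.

n = 3; x̄ = ((-11.9) + (-6.6) + (-3.7))/3 = -22.2/3 = -7.4.
For a Normal prior and Normal likelihood with known variance, the posterior is Normal; its mode equals its mean, the precision-weighted average.
Prior precision 1/σ₀² = 1/9; data precision n/σ² = 3/9 = 1/3.
θ̂ = ((1/9)·(-6) + (1/3)·(-7.4)) / (1/9 + 1/3) = (-47/15)/(4/9) = -7.0500.

θ̂_MAP = -7.0500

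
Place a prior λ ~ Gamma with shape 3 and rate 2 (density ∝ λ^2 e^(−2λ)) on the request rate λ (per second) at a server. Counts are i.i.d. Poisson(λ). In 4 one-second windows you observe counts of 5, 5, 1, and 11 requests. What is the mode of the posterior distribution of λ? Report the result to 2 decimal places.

λ̂_MAP = 4.00

Σxᵢ = 5+5+1+11 = 22, with n = 4.
Posterior ∝ λ^2e^(−2λ) · λ^22e^(−4λ) = λ^24e^(−6λ), i.e. Gamma(shape=25, rate=6).
The mode of a Gamma(a, b) with a ≥ 1 (shape–rate) is (a−1)/b = 24/6 ≈ 4.00.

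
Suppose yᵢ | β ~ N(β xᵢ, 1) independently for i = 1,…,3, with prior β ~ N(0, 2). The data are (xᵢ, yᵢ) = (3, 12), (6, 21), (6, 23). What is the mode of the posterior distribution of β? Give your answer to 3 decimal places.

β̂_MAP = 3.681

log p(β | y) = −Σ(yᵢ − βxᵢ)²/(2·1) − β²/(2·2) + const.
Setting the derivative to zero: Σxᵢ(yᵢ − βxᵢ)/1 − β/2 = 0, so β = Σxᵢyᵢ / (Σxᵢ² + σ²/τ²).
Σxᵢyᵢ = 3·12 + 6·21 + 6·23 = 300; Σxᵢ² = 81; σ²/τ² = 0.5.
β̂_MAP = 300 / (81 + 0.5) = 300/81.5 ≈ 3.681.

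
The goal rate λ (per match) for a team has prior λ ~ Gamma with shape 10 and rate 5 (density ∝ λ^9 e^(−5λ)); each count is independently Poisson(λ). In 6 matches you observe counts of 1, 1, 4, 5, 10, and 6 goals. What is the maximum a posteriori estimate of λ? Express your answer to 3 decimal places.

Σxᵢ = 1+1+4+5+10+6 = 27, with n = 6.
Posterior ∝ λ^9e^(−5λ) · λ^27e^(−6λ) = λ^36e^(−11λ), i.e. Gamma(shape=37, rate=11).
The mode of a Gamma(a, b) with a ≥ 1 (shape–rate) is (a−1)/b = 36/11 ≈ 3.273.

λ̂_MAP = 3.273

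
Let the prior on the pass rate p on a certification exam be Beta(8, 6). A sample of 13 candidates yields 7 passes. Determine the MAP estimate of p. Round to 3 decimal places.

p̂_MAP = 0.560

Prior: Beta(8, 6).
Data: 7 successes in 13 trials. The binomial likelihood contributes p^7(1−p)^6, so the posterior is Beta(8+7, 6+6) = Beta(15, 12).
For Beta(a, b) with a, b > 1 the mode is (a−1)/(a+b−2) = 14/25 ≈ 0.560.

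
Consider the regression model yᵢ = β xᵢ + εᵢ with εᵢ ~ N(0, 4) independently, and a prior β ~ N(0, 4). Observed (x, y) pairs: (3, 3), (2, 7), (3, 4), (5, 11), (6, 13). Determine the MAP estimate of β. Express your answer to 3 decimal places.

log p(β | y) = −Σ(yᵢ − βxᵢ)²/(2·4) − β²/(2·4) + const.
Setting the derivative to zero: Σxᵢ(yᵢ − βxᵢ)/4 − β/4 = 0, so β = Σxᵢyᵢ / (Σxᵢ² + σ²/τ²).
Σxᵢyᵢ = 3·3 + 2·7 + 3·4 + 5·11 + 6·13 = 168; Σxᵢ² = 83; σ²/τ² = 1.
β̂_MAP = 168 / (83 + 1) = 168/84 ≈ 2.000.

β̂_MAP = 2.000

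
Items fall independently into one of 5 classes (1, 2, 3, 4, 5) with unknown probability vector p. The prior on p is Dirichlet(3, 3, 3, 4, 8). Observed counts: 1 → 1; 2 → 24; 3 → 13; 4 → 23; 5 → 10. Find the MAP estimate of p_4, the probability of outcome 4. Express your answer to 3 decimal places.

The posterior is Dirichlet(αᵢ + nᵢ) = Dirichlet(4, 27, 16, 27, 18).
For a Dirichlet(a₁,…,a_K) with all aᵢ > 1, the mode has j-th component (aⱼ − 1)/(Σaᵢ − K).
Here Σaᵢ = 92 and K = 5, so p_4 = (27 − 1)/(92 − 5) = 26/87 ≈ 0.299.

MAP estimate: 0.299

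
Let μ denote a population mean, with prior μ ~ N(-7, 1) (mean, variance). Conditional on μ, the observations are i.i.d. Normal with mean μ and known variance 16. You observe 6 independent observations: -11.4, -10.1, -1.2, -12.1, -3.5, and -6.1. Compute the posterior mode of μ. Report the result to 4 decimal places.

μ̂_MAP = -7.1091

n = 6; x̄ = ((-11.4) + (-10.1) + (-1.2) + (-12.1) + (-3.5) + (-6.1))/6 = -44.4/6 = -7.4.
For a Normal prior and Normal likelihood with known variance, the posterior is Normal; its mode equals its mean, the precision-weighted average.
Prior precision 1/σ₀² = 1/1 = 1; data precision n/σ² = 6/16 = 0.375.
μ̂ = (1·(-7) + 0.375·(-7.4)) / (1 + 0.375) = (-9.775)/1.375 = -391/55 ≈ -7.1091.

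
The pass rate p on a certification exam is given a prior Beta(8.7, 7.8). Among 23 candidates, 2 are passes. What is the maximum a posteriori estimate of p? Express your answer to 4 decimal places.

Prior: Beta(8.7, 7.8).
Data: 2 successes in 23 trials. The binomial likelihood contributes p^2(1−p)^21, so the posterior is Beta(8.7+2, 7.8+21) = Beta(10.7, 28.8).
For Beta(a, b) with a, b > 1 the mode is (a−1)/(a+b−2) = 9.7/37.5 ≈ 0.2587.

p̂_MAP = 0.2587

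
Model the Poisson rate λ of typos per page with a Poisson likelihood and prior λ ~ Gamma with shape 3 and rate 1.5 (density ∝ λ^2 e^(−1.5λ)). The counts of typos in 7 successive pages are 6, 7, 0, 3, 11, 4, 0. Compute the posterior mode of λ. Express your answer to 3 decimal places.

λ̂_MAP = 3.882

Σxᵢ = 6+7+0+3+11+4+0 = 31, with n = 7.
Posterior ∝ λ^2e^(−1.5λ) · λ^31e^(−7λ) = λ^33e^(−8.5λ), i.e. Gamma(shape=34, rate=8.5).
The mode of a Gamma(a, b) with a ≥ 1 (shape–rate) is (a−1)/b = 33/8.5 ≈ 3.882.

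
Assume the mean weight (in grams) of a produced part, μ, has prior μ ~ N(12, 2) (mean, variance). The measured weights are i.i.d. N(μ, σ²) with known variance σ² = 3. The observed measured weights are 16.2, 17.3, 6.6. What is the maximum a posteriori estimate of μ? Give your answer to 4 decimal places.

μ̂_MAP = 12.9111

n = 3; x̄ = (16.2 + 17.3 + 6.6)/3 = 40.1/3 = 401/30 ≈ 13.3667.
For a Normal prior and Normal likelihood with known variance, the posterior is Normal; its mode equals its mean, the precision-weighted average.
Prior precision 1/σ₀² = 1/2 = 0.5; data precision n/σ² = 3/3 = 1.
μ̂ = (0.5·12 + 1·(401/30)) / (0.5 + 1) = (581/30)/1.5 = 581/45 ≈ 12.9111.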